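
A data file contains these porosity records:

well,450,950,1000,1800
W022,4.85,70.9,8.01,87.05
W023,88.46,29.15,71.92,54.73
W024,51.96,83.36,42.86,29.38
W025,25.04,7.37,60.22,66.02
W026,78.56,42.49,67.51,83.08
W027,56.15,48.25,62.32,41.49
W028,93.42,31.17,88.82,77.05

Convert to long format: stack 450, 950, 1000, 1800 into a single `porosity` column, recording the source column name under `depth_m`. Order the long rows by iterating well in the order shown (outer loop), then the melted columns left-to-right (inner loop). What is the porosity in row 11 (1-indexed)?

28 rows total (7 × 4). Row 11: index ⌊(11-1)/4⌋ = 2 into well → W024; (11-1) mod 4 = 2 into the melted columns → 1000.
So row 11 is (W024, 1000, 42.86); porosity = 42.86.

42.86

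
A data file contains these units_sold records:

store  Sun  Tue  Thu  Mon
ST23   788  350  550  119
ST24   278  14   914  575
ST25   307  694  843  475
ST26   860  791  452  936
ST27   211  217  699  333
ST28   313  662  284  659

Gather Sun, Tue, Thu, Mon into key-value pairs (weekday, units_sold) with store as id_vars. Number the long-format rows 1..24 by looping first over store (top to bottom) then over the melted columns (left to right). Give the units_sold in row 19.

24 rows total (6 × 4). Row 19: index ⌊(19-1)/4⌋ = 4 into store → ST27; (19-1) mod 4 = 2 into the melted columns → Thu.
So row 19 is (ST27, Thu, 699); units_sold = 699.

699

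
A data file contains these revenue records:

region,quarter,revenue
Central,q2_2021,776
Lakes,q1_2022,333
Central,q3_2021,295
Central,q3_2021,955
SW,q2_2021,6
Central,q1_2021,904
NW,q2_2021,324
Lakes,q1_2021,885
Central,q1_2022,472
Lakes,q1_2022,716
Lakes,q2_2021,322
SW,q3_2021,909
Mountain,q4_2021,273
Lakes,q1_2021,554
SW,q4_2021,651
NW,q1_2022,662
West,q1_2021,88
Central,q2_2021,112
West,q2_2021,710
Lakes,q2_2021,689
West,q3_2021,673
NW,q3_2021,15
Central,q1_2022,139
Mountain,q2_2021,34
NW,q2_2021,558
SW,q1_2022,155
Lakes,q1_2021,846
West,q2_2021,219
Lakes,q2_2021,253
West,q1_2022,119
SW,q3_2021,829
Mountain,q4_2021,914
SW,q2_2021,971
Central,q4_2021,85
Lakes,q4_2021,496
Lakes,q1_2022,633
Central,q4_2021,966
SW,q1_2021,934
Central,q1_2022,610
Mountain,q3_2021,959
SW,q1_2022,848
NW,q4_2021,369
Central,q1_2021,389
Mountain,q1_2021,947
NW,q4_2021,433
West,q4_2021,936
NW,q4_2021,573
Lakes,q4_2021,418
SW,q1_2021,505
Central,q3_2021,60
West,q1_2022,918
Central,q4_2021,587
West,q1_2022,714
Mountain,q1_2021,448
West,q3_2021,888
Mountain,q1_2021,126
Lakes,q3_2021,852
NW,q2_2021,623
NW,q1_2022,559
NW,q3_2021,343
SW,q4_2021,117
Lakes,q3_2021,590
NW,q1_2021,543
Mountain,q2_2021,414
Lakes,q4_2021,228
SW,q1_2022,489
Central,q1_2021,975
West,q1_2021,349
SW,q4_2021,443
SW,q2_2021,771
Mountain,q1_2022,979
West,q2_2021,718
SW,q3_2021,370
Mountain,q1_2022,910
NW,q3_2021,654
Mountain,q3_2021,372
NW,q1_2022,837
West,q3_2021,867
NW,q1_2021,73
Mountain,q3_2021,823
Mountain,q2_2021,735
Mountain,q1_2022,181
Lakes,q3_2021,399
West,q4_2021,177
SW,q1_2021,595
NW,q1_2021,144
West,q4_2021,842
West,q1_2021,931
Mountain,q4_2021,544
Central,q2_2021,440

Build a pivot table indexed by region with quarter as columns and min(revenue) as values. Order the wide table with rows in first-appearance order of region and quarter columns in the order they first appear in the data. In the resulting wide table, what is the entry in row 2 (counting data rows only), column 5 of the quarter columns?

228

With rows in first-appearance order of region, row 2 is region=Lakes. quarter columns in first-appearance order: q2_2021, q1_2022, q3_2021, q1_2021, q4_2021; column 5 is q4_2021.
Long rows with region=Lakes, quarter=q4_2021: min(496, 418, 228) = 228.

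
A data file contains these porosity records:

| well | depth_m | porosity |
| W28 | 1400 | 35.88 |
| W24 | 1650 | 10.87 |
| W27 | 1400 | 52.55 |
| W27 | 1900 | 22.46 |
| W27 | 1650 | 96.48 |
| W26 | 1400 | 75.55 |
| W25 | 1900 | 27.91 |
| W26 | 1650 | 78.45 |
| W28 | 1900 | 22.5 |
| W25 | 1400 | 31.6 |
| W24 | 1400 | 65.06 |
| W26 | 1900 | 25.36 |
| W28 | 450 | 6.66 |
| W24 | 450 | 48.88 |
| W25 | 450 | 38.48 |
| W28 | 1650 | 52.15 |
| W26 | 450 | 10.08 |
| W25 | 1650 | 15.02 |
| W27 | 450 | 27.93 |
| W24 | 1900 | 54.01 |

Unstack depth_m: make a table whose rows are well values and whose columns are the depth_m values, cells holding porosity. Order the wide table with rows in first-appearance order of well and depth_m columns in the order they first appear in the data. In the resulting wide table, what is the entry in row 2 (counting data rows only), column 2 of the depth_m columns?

With rows in first-appearance order of well, row 2 is well=W24. depth_m columns in first-appearance order: 1400, 1650, 1900, 450; column 2 is 1650.
Long rows with well=W24, depth_m=1650: porosity = 10.87.

10.87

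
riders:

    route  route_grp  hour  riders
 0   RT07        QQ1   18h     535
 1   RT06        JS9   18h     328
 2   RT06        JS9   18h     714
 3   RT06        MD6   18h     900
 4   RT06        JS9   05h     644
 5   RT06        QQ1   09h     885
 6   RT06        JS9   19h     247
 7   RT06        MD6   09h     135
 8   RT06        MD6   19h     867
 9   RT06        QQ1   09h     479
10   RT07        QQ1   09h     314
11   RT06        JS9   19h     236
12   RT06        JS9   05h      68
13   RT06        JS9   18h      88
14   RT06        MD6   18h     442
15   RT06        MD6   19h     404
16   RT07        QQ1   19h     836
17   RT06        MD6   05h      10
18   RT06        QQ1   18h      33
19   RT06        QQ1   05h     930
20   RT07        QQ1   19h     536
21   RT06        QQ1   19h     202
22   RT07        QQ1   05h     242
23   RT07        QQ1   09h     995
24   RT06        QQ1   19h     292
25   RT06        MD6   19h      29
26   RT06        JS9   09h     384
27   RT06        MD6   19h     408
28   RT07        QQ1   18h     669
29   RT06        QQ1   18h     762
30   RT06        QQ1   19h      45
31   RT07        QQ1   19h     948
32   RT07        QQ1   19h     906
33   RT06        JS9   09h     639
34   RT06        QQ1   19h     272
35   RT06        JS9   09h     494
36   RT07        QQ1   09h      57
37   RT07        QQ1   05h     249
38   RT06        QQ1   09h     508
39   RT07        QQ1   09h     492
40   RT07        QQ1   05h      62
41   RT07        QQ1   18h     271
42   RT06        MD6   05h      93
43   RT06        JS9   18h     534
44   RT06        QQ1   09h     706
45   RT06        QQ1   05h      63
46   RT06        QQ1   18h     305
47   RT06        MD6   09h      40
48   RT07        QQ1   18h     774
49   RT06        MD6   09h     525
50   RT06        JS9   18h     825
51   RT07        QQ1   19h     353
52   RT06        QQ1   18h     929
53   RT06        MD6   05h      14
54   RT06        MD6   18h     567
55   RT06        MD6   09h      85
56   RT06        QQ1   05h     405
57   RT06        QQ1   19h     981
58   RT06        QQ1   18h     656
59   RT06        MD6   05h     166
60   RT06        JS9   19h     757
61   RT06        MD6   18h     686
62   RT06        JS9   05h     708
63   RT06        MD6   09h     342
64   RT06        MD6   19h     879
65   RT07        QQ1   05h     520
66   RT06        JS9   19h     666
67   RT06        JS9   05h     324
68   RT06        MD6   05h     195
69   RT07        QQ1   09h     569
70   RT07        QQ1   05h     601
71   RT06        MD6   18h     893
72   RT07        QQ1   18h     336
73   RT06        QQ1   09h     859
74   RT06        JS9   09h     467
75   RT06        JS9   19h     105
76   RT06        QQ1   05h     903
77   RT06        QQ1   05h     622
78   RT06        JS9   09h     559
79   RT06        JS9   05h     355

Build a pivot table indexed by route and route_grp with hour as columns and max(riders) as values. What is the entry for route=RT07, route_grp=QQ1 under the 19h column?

Rows with route=RT07, route_grp=QQ1 and hour=19h: riders values are 836, 536, 948, 906, 353.
max(836, 536, 948, 906, 353) = 948.

948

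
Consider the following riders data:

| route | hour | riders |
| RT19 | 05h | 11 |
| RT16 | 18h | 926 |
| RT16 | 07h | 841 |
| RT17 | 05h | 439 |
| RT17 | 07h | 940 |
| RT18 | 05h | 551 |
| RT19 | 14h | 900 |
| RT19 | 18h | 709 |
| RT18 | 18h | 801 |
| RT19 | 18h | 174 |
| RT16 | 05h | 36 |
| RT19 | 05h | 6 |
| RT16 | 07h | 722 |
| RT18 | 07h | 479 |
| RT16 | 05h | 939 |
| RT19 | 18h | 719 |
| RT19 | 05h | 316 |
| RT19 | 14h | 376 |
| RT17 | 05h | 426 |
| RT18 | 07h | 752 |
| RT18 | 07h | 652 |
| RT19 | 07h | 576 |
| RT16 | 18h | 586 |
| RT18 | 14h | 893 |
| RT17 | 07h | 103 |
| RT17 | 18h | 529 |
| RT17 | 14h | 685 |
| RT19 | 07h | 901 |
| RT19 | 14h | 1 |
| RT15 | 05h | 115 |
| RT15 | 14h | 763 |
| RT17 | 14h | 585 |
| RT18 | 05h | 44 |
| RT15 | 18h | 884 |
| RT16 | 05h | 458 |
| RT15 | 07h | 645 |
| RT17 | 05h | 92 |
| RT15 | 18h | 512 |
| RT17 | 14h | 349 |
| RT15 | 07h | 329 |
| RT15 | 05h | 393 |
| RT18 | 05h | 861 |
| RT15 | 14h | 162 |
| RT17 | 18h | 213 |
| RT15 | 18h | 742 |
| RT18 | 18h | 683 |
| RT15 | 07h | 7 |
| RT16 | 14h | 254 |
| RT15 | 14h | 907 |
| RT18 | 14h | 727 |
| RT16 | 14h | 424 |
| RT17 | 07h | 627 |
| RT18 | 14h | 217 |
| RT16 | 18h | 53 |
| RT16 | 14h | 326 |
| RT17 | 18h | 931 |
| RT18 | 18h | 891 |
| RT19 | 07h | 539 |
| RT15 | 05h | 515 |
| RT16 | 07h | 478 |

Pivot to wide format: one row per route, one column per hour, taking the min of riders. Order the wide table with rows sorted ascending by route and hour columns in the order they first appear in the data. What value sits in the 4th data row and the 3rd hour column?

With rows sorted ascending by route, row 4 is route=RT18. hour columns in first-appearance order: 05h, 18h, 07h, 14h; column 3 is 07h.
Long rows with route=RT18, hour=07h: min(479, 752, 652) = 479.

479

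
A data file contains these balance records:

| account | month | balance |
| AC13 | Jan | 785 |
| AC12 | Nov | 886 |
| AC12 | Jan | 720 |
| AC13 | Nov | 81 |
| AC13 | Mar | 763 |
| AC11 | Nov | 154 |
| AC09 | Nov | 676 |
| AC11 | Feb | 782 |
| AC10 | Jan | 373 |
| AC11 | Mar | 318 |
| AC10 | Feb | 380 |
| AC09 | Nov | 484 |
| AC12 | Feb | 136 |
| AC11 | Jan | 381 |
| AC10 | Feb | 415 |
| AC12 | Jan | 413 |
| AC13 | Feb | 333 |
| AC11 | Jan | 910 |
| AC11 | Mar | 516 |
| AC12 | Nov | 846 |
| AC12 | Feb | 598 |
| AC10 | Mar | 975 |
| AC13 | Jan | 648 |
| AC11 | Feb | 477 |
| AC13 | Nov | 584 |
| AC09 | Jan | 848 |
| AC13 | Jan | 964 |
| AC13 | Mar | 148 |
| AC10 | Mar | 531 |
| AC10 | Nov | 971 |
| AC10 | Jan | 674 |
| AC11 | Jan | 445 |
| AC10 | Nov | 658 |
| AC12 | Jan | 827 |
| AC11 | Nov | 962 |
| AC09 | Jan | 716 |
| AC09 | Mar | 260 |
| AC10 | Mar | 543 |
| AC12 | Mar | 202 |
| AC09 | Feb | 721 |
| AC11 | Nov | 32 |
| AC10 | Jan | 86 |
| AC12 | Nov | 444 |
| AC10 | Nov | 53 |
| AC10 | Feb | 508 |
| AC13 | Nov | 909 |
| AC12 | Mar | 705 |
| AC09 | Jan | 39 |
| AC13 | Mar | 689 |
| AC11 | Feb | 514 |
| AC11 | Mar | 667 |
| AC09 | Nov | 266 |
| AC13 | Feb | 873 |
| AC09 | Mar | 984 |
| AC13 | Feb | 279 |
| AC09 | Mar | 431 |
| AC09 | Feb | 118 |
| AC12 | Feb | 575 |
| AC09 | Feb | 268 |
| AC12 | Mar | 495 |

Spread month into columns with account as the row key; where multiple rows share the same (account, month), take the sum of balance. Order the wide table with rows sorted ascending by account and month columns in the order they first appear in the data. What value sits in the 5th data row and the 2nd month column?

1574

With rows sorted ascending by account, row 5 is account=AC13. month columns in first-appearance order: Jan, Nov, Mar, Feb; column 2 is Nov.
Long rows with account=AC13, month=Nov: 81 + 584 + 909 = 1574.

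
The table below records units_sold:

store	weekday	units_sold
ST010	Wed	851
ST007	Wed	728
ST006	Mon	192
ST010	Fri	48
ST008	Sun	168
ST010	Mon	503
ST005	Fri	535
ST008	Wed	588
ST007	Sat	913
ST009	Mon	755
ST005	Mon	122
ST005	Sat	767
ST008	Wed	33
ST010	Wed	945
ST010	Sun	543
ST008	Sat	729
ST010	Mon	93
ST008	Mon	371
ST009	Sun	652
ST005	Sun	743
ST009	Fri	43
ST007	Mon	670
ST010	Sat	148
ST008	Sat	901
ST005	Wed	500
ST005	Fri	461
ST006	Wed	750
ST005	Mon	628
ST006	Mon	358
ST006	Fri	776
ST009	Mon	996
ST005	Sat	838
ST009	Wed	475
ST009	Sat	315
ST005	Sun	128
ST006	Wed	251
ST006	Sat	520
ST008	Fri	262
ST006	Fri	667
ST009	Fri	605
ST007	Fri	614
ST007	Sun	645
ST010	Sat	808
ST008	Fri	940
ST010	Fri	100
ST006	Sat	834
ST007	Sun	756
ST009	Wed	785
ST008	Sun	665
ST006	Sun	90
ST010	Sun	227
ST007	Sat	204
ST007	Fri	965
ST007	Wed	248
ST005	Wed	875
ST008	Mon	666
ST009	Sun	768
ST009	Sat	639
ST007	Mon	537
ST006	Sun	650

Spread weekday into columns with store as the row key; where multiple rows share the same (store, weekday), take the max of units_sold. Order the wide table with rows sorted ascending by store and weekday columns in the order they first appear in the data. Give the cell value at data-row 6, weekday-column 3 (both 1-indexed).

With rows sorted ascending by store, row 6 is store=ST010. weekday columns in first-appearance order: Wed, Mon, Fri, Sun, Sat; column 3 is Fri.
Long rows with store=ST010, weekday=Fri: max(48, 100) = 100.

100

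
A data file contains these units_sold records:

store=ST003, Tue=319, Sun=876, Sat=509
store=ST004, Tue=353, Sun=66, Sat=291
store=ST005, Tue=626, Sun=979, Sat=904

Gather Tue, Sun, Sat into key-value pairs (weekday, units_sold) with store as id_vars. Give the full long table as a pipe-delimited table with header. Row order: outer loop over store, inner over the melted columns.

Each (store, column) pair becomes one row: 3 × 3 = 9 rows.
For example, (ST003, Tue) → units_sold=319.

| store | weekday | units_sold |
| ST003 | Tue | 319 |
| ST003 | Sun | 876 |
| ST003 | Sat | 509 |
| ST004 | Tue | 353 |
| ST004 | Sun | 66 |
| ST004 | Sat | 291 |
| ST005 | Tue | 626 |
| ST005 | Sun | 979 |
| ST005 | Sat | 904 |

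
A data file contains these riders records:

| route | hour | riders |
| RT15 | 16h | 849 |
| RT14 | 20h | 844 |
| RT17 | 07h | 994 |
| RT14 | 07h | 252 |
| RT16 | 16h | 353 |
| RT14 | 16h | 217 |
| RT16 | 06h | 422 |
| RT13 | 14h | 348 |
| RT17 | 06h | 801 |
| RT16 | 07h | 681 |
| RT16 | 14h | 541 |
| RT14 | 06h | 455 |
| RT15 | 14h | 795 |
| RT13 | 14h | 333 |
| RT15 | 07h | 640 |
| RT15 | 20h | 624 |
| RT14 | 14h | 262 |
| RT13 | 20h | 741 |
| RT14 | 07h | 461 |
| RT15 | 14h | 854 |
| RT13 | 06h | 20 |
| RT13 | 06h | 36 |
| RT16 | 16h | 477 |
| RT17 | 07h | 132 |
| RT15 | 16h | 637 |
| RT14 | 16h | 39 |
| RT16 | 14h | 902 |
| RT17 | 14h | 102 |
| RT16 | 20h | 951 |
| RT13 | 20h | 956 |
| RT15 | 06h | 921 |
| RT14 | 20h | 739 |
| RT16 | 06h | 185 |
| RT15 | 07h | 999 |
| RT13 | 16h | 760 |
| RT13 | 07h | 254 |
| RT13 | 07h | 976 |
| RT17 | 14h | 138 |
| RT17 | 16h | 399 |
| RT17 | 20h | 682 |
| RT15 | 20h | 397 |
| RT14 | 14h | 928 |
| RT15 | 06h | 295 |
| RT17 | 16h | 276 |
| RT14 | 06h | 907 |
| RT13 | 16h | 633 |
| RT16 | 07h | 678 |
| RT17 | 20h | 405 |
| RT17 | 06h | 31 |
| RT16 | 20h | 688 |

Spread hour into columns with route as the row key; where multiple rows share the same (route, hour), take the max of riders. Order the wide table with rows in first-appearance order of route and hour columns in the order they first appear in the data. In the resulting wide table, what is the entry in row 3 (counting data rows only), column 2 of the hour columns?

With rows in first-appearance order of route, row 3 is route=RT17. hour columns in first-appearance order: 16h, 20h, 07h, 06h, 14h; column 2 is 20h.
Long rows with route=RT17, hour=20h: max(682, 405) = 682.

682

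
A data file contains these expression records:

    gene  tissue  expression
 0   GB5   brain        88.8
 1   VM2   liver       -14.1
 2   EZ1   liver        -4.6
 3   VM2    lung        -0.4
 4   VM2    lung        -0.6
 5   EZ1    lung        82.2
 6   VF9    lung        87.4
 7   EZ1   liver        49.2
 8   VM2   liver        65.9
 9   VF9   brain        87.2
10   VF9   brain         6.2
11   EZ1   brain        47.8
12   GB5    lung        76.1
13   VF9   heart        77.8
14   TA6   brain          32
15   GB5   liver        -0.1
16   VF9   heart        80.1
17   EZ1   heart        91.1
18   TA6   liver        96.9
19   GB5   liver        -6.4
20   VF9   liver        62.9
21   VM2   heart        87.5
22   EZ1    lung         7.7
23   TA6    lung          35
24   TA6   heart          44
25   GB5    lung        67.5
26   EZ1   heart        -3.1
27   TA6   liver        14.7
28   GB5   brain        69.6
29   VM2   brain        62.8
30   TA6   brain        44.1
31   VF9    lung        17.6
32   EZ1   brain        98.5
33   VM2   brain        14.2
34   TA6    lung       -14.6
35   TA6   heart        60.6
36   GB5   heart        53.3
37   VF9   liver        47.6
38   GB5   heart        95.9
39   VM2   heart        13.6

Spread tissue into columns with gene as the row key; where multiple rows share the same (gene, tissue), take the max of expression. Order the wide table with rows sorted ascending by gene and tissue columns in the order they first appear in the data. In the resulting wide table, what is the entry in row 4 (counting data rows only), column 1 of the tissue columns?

87.2

With rows sorted ascending by gene, row 4 is gene=VF9. tissue columns in first-appearance order: brain, liver, lung, heart; column 1 is brain.
Long rows with gene=VF9, tissue=brain: max(87.2, 6.2) = 87.2.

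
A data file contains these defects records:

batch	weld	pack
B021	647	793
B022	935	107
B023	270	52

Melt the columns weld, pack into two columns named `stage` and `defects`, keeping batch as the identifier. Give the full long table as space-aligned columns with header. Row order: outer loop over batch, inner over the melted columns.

Each (batch, column) pair becomes one row: 3 × 2 = 6 rows.
For example, (B021, weld) → defects=647.

batch  stage  defects
B021   weld   647    
B021   pack   793    
B022   weld   935    
B022   pack   107    
B023   weld   270    
B023   pack   52     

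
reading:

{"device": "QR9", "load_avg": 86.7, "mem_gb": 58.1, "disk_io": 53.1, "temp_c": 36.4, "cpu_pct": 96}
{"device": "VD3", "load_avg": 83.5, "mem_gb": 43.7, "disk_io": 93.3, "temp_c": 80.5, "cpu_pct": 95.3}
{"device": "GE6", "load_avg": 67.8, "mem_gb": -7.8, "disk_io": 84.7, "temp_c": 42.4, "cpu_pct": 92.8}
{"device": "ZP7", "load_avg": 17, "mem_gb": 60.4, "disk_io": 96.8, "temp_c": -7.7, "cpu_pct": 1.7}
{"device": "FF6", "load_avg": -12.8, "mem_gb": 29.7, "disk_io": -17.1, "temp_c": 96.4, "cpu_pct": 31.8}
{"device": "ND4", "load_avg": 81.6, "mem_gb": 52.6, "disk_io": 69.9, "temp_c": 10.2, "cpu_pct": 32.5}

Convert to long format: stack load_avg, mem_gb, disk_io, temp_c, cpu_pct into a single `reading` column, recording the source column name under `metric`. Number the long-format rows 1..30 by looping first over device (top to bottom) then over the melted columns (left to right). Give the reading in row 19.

-7.7

30 rows total (6 × 5). Row 19: index ⌊(19-1)/5⌋ = 3 into device → ZP7; (19-1) mod 5 = 3 into the melted columns → temp_c.
So row 19 is (ZP7, temp_c, -7.7); reading = -7.7.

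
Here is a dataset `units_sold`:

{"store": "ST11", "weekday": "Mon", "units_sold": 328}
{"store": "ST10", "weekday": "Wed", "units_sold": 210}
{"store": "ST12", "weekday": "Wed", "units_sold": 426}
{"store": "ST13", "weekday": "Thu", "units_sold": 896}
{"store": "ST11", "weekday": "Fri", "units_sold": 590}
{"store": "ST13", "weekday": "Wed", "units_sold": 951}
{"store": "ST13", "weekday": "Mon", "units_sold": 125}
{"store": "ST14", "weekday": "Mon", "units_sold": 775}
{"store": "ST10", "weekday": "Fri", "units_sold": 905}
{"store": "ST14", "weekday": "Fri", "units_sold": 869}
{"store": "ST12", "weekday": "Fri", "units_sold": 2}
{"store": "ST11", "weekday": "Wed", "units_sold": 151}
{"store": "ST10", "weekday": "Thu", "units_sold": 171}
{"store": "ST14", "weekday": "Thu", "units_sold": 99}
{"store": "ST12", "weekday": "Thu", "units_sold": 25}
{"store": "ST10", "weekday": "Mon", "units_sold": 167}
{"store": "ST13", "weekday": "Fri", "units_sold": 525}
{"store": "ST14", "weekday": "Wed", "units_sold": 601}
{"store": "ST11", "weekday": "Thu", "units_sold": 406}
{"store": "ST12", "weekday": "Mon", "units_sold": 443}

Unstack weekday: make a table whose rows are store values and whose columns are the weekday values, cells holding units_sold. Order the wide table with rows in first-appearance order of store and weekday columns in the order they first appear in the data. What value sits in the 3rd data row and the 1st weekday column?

With rows in first-appearance order of store, row 3 is store=ST12. weekday columns in first-appearance order: Mon, Wed, Thu, Fri; column 1 is Mon.
Long rows with store=ST12, weekday=Mon: units_sold = 443.

443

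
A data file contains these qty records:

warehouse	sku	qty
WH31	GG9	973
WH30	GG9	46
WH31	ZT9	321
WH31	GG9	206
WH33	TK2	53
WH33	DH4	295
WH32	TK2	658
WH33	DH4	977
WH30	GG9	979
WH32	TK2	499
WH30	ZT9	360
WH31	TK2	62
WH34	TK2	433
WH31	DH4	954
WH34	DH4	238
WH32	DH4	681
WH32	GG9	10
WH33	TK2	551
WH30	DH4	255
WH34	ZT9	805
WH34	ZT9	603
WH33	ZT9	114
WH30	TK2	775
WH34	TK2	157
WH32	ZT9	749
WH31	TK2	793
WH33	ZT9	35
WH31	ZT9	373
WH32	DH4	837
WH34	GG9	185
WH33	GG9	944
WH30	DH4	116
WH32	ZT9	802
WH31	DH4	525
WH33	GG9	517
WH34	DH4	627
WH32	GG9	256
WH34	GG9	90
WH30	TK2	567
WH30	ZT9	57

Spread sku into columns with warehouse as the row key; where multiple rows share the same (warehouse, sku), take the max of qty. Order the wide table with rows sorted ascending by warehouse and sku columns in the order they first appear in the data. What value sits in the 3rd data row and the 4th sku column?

837

With rows sorted ascending by warehouse, row 3 is warehouse=WH32. sku columns in first-appearance order: GG9, ZT9, TK2, DH4; column 4 is DH4.
Long rows with warehouse=WH32, sku=DH4: max(681, 837) = 837.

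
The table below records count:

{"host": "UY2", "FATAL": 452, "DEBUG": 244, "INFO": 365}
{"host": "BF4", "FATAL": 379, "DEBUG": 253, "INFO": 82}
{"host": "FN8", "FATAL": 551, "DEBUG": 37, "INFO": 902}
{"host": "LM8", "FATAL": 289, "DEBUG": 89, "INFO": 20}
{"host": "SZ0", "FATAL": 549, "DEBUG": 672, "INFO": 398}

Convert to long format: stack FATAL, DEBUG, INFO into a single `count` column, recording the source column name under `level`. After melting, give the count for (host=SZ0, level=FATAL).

Unpivoting turns each (host, wide-column) pair into one long row.
The wide cell at row SZ0, column FATAL holds 549, so the long row (SZ0, FATAL) has count=549.

549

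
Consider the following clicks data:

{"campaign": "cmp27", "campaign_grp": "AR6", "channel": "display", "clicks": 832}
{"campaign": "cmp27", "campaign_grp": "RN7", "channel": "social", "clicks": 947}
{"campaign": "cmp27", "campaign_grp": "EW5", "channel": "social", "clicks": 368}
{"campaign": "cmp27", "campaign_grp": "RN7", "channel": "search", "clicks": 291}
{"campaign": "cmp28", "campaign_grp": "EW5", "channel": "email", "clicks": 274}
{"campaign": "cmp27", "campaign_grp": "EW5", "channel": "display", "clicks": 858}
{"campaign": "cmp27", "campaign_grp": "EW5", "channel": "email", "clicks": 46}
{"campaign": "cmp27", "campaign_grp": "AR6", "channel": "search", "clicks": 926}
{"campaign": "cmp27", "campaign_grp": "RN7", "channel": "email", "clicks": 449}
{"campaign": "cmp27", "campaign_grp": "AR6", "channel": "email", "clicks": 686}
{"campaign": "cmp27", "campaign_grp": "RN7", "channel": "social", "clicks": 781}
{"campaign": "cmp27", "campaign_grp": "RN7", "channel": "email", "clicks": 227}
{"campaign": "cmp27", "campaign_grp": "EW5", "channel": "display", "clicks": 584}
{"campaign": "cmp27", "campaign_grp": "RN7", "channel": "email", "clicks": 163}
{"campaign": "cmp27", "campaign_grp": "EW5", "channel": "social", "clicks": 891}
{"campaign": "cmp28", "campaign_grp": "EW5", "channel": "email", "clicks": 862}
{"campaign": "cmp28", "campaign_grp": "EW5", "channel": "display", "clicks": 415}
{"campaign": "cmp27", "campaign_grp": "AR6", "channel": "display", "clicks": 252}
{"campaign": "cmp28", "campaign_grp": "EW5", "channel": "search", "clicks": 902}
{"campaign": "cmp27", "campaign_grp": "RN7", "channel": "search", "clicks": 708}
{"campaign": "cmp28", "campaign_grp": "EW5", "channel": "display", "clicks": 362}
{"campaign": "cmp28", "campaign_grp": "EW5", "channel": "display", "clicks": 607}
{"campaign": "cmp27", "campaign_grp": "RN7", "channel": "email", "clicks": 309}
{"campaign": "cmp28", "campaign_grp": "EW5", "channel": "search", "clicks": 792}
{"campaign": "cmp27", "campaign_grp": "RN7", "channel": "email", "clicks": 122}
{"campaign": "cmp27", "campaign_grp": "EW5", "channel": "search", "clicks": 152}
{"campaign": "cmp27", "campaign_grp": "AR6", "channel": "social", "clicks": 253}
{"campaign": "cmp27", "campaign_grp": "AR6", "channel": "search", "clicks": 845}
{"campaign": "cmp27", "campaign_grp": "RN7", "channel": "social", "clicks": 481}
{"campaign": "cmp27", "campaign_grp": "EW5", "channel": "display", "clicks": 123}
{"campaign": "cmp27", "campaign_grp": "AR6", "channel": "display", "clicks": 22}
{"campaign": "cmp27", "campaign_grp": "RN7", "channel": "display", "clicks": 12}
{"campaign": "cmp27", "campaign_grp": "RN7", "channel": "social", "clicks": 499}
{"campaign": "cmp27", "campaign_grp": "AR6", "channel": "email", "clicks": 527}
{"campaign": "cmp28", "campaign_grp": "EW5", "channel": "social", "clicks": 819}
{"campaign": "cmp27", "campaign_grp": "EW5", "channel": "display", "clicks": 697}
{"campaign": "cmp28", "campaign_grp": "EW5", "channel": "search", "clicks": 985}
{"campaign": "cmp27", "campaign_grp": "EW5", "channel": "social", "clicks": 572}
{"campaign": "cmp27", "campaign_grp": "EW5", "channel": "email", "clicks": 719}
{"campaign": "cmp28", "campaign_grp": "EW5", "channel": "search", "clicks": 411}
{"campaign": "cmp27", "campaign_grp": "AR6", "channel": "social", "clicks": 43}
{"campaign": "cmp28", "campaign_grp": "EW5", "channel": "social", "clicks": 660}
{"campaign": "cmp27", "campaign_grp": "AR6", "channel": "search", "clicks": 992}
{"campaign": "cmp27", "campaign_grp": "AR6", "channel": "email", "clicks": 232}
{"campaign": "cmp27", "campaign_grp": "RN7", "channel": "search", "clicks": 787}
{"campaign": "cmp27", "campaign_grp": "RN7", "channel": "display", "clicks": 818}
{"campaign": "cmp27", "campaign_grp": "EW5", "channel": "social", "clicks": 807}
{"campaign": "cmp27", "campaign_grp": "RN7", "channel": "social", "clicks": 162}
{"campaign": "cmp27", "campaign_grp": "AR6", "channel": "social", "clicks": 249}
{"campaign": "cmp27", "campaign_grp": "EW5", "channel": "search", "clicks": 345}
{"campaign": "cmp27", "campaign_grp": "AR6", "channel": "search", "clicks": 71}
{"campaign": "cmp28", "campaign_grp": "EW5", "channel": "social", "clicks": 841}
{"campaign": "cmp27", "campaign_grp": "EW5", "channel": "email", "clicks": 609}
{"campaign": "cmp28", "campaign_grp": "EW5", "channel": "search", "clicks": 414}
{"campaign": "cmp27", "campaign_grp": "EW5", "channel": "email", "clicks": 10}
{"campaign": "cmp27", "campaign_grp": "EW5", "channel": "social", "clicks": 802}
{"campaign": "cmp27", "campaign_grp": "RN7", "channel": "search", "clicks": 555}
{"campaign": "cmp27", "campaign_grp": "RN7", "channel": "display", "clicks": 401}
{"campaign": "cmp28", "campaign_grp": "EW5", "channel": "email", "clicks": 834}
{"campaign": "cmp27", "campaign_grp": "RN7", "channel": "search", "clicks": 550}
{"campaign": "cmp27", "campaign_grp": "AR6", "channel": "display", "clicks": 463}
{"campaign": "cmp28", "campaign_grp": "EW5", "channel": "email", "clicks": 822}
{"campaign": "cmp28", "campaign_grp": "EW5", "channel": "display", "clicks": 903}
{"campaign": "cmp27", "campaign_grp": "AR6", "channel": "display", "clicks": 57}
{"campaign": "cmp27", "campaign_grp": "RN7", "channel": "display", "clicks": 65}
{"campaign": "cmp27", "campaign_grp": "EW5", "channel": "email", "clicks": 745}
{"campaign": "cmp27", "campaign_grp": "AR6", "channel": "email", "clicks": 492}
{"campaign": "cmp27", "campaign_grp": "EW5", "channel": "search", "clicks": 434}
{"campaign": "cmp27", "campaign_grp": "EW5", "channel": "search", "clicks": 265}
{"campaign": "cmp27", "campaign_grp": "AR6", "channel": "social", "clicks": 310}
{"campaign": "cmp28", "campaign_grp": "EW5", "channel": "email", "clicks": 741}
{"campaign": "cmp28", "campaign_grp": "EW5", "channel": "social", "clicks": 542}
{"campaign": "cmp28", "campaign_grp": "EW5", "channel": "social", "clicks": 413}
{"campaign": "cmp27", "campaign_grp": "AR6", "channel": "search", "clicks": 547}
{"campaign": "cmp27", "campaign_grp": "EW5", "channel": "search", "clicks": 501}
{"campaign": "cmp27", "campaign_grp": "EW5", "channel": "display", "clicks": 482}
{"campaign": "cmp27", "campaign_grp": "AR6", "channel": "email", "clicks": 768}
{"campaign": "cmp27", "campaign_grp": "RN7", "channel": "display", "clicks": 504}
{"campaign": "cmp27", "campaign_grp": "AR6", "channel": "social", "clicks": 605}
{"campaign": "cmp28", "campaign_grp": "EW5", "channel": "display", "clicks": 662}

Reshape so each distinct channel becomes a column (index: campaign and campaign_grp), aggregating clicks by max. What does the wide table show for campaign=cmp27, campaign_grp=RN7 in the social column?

Rows with campaign=cmp27, campaign_grp=RN7 and channel=social: clicks values are 947, 781, 481, 499, 162.
max(947, 781, 481, 499, 162) = 947.

947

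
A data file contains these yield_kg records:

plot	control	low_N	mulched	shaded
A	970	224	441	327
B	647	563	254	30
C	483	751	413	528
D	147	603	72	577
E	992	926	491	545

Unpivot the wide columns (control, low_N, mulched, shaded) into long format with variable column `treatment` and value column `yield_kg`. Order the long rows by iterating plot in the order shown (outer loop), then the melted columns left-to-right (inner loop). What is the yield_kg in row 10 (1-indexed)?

20 rows total (5 × 4). Row 10: index ⌊(10-1)/4⌋ = 2 into plot → C; (10-1) mod 4 = 1 into the melted columns → low_N.
So row 10 is (C, low_N, 751); yield_kg = 751.

751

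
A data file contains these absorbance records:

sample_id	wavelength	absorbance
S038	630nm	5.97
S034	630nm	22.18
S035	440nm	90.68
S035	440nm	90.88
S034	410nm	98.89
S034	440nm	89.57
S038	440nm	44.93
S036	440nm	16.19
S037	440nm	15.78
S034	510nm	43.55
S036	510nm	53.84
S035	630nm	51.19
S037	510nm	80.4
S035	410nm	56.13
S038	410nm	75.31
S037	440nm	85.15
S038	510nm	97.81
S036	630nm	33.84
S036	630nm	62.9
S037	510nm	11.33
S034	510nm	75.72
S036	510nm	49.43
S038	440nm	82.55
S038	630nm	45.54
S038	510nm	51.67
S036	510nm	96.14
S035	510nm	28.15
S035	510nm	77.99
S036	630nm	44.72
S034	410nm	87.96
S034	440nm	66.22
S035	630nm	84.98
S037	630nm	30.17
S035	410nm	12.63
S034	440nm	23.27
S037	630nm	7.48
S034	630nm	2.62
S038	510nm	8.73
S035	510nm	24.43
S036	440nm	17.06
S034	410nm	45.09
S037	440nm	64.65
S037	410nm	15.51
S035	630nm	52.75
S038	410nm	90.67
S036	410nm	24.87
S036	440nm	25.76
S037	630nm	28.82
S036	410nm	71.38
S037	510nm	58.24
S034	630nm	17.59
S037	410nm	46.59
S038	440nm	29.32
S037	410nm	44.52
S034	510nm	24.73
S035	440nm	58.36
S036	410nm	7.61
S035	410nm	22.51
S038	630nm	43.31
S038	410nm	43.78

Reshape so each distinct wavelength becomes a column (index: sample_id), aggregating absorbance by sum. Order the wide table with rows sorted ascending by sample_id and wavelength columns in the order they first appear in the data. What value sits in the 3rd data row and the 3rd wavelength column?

103.86

With rows sorted ascending by sample_id, row 3 is sample_id=S036. wavelength columns in first-appearance order: 630nm, 440nm, 410nm, 510nm; column 3 is 410nm.
Long rows with sample_id=S036, wavelength=410nm: 24.87 + 71.38 + 7.61 = 103.86.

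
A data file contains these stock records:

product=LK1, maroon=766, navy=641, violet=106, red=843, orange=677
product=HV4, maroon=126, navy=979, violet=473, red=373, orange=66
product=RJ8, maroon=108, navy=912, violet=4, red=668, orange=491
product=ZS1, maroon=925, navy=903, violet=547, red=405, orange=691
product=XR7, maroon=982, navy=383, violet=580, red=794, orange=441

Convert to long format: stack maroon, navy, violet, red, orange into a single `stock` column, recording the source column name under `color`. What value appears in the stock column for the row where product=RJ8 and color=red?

668

Unpivoting turns each (product, wide-column) pair into one long row.
The wide cell at row RJ8, column red holds 668, so the long row (RJ8, red) has stock=668.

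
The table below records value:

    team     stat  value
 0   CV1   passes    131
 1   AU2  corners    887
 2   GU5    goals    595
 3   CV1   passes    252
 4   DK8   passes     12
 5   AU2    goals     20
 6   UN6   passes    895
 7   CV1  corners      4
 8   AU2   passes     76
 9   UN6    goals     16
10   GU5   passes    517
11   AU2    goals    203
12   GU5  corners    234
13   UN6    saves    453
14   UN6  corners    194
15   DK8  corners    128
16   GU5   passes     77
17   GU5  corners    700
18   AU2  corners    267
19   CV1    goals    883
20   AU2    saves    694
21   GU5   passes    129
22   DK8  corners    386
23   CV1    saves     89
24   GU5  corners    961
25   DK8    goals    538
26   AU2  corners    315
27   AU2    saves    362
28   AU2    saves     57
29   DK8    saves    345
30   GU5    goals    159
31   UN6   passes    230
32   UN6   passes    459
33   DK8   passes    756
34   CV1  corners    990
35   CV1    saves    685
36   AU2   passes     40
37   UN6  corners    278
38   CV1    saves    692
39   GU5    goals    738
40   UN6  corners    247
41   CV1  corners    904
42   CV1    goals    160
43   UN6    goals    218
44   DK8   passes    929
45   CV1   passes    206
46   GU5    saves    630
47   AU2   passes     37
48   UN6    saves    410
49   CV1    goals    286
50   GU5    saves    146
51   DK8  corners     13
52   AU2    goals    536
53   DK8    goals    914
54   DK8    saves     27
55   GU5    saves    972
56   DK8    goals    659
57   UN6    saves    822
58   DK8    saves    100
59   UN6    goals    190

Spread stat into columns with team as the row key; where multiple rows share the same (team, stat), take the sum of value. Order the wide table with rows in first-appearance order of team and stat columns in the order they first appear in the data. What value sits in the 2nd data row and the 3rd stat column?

With rows in first-appearance order of team, row 2 is team=AU2. stat columns in first-appearance order: passes, corners, goals, saves; column 3 is goals.
Long rows with team=AU2, stat=goals: 20 + 203 + 536 = 759.

759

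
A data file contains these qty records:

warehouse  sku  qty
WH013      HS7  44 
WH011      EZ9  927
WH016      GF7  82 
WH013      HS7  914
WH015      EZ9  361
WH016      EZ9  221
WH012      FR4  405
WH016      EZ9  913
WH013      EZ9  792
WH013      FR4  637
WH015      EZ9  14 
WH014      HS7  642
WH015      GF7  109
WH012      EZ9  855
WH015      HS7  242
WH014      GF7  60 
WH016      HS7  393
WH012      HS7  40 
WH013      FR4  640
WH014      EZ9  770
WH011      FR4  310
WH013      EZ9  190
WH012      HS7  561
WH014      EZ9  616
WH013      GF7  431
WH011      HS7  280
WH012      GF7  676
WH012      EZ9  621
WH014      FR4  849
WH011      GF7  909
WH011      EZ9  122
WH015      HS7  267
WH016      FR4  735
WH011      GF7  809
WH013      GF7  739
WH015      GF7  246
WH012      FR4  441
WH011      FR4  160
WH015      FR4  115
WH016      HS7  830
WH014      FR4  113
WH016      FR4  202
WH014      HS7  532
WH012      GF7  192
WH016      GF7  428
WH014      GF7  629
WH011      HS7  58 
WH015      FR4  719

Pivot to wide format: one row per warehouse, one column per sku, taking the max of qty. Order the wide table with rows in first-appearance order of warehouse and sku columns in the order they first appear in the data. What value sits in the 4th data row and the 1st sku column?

267

With rows in first-appearance order of warehouse, row 4 is warehouse=WH015. sku columns in first-appearance order: HS7, EZ9, GF7, FR4; column 1 is HS7.
Long rows with warehouse=WH015, sku=HS7: max(242, 267) = 267.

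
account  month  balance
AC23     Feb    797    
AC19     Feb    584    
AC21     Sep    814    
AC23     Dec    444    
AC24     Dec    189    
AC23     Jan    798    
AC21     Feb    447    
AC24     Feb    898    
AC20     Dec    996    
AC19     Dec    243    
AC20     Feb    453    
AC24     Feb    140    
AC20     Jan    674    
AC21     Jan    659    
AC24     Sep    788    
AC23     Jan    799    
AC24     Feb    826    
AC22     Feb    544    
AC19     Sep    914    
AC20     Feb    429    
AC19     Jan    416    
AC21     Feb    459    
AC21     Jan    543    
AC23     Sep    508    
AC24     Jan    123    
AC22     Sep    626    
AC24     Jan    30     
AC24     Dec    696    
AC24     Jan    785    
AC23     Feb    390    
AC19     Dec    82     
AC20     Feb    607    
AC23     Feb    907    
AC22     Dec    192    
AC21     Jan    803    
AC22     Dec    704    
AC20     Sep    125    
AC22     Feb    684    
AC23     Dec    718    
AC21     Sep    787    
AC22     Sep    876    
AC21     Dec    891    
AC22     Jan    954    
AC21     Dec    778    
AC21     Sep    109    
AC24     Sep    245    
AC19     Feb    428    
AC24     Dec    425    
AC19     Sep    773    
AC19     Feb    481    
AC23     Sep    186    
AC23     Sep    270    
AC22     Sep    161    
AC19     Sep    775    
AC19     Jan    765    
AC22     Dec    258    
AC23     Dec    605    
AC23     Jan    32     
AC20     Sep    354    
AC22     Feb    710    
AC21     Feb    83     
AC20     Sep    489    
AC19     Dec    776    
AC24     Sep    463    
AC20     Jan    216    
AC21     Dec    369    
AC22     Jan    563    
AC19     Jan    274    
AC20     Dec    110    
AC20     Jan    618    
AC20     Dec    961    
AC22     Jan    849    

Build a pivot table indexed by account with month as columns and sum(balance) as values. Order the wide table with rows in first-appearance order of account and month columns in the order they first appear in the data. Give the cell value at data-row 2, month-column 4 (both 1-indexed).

1455

With rows in first-appearance order of account, row 2 is account=AC19. month columns in first-appearance order: Feb, Sep, Dec, Jan; column 4 is Jan.
Long rows with account=AC19, month=Jan: 416 + 765 + 274 = 1455.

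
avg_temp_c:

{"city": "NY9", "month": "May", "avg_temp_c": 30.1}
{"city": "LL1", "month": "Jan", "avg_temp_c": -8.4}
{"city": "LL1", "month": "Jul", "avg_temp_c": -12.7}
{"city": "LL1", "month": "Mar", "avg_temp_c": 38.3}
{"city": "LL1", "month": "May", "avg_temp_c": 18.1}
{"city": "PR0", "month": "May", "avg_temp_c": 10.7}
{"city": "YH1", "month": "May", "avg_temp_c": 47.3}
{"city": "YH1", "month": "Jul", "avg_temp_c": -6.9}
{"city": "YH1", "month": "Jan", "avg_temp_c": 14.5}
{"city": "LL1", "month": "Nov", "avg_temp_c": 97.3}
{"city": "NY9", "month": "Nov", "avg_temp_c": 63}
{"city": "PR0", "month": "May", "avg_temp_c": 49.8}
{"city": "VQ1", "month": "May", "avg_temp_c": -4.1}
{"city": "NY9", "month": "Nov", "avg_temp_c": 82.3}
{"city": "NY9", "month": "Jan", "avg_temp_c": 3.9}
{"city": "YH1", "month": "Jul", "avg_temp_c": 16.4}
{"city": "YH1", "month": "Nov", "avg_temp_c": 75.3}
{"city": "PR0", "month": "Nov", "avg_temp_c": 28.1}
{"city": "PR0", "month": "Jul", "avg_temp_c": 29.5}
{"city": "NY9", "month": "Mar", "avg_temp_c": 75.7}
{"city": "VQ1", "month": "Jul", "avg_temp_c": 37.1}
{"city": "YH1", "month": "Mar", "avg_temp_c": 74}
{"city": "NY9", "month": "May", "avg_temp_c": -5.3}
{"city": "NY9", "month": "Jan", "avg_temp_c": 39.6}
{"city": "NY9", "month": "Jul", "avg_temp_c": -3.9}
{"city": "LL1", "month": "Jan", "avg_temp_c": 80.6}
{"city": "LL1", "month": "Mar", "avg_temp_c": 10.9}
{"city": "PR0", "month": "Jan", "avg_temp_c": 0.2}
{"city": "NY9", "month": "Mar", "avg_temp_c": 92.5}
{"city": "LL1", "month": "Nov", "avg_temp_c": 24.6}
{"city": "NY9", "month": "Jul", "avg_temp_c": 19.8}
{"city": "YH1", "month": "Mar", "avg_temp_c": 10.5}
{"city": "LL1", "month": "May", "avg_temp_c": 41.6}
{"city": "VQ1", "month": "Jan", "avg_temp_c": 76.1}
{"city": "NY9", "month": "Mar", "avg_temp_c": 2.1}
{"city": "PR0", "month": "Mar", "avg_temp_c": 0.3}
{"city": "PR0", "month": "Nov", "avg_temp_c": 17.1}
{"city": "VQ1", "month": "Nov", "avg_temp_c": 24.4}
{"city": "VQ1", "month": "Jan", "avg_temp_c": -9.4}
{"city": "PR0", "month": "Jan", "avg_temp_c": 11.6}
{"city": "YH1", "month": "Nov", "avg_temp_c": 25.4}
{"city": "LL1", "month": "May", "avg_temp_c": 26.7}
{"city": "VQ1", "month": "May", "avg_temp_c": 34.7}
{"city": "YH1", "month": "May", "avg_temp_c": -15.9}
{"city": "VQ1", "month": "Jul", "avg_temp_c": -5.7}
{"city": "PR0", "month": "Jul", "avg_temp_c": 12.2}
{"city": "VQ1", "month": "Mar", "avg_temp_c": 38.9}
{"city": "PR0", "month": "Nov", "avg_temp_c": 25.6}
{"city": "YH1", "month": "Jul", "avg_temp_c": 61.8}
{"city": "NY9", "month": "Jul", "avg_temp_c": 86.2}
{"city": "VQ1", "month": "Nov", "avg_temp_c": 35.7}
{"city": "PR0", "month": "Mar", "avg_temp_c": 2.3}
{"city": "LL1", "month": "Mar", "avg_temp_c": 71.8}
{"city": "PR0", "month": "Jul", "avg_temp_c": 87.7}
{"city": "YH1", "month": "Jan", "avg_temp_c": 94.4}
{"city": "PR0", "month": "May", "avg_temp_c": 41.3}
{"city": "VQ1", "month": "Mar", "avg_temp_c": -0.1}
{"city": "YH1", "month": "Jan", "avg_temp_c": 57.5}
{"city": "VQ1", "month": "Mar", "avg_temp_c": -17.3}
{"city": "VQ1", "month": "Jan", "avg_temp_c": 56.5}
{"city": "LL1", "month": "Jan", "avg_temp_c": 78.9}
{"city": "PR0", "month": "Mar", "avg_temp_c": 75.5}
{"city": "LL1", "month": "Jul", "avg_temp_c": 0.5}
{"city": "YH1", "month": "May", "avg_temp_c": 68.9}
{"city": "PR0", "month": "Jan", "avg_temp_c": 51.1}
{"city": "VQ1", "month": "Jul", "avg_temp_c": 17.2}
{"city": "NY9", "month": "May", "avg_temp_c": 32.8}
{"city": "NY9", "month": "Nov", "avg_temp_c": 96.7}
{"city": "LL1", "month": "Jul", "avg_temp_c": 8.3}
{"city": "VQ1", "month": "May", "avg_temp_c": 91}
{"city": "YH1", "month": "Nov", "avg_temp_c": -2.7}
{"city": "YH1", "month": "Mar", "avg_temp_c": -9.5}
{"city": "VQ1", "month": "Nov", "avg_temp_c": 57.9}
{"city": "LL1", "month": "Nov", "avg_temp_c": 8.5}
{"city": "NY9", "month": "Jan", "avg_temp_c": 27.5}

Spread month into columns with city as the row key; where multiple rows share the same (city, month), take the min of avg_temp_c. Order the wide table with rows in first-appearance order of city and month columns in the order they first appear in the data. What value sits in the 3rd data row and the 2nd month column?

0.2

With rows in first-appearance order of city, row 3 is city=PR0. month columns in first-appearance order: May, Jan, Jul, Mar, Nov; column 2 is Jan.
Long rows with city=PR0, month=Jan: min(0.2, 11.6, 51.1) = 0.2.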